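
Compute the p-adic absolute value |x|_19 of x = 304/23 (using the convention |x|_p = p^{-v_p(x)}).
|304/23|_19 = 1/19

Step 1 — compute v_19(x) by factoring powers of 19 out of the numerator and denominator: v_19(304/23) = 1. Step 2 — apply |x|_p = p^{-v_p(x)} = 19^{-1} = 1/19.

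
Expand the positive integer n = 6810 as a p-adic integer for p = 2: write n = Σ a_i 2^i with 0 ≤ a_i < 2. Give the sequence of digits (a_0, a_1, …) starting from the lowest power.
(a_0, a_1, …) = (0, 1, 0, 1, 1, 0, 0, 1, 0, 1, 0, 1, 1)

Repeated division by 2 gives the digits low-to-high: 6810 = 1·2^1 + 1·2^3 + 1·2^4 + 1·2^7 + 1·2^9 + 1·2^11 + 1·2^12. Digit sequence: (0, 1, 0, 1, 1, 0, 0, 1, 0, 1, 0, 1, 1).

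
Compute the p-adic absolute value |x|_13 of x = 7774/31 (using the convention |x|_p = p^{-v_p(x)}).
|7774/31|_13 = 1/169

Step 1 — compute v_13(x) by factoring powers of 13 out of the numerator and denominator: v_13(7774/31) = 2. Step 2 — apply |x|_p = p^{-v_p(x)} = 13^{-2} = 1/169.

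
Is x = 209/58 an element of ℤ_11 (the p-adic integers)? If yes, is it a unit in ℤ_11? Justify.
x ∈ ℤ_11 but not a unit; v_11(x) = 1 > 0

ℤ_11 = {x ∈ ℚ_11 : v_11(x) ≥ 0} and ℤ_11^× = {x ∈ ℤ_11 : v_11(x) = 0}. Here v_11(209/58) = v_11(num) − v_11(den) = 1; compare against these criteria.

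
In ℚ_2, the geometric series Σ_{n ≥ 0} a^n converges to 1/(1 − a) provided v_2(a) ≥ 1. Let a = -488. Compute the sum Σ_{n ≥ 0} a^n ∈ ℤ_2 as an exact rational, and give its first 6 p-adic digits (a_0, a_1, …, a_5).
Σ a^n = 1/(1 − a) = 1/489;  first 6 digits = (1, 0, 0, 1, 1, 0)

v_2(a) = 3 ≥ 1, so the series converges in ℤ_2 to 1/(1 − a) = 1/(1 − (-488)) = 1/489. Expand this rational in ℤ_2: compute digits iteratively via d_i = x_i mod 2, x_{i+1} = (x_i − d_i)/2. The first 6 digits are (1, 0, 0, 1, 1, 0).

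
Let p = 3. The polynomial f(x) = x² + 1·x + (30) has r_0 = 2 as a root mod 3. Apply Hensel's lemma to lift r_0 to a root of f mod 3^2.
r_1 = 2 (mod 9)

Hensel: r_{i+1} = r_i − f(r_i)·(f′(r_i))^{-1} mod 3^{i+2}, f′(x) = 2x + 1. Iterate:
  r_0 = 2 (mod 3)
  r_1 = 2 (mod 9)
Final: r = 2 satisfies f(r) ≡ 0 mod 3^2.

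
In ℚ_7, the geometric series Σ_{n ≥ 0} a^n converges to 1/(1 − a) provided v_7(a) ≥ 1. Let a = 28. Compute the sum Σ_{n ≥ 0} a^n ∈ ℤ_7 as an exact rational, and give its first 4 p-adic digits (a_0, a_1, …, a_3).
Σ a^n = 1/(1 − a) = -1/27;  first 4 digits = (1, 4, 2, 3)

v_7(a) = 1 ≥ 1, so the series converges in ℤ_7 to 1/(1 − a) = 1/(1 − 28) = -1/27. Expand this rational in ℤ_7: compute digits iteratively via d_i = x_i mod 7, x_{i+1} = (x_i − d_i)/7. The first 4 digits are (1, 4, 2, 3).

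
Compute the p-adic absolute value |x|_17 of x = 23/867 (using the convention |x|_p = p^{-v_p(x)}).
|23/867|_17 = 289

Step 1 — compute v_17(x) by factoring powers of 17 out of the numerator and denominator: v_17(23/867) = -2. Step 2 — apply |x|_p = p^{-v_p(x)} = 17^{2} = 289.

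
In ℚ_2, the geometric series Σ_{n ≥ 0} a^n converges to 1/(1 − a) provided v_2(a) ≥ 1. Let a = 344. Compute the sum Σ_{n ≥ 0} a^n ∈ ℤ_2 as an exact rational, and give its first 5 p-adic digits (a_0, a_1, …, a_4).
Σ a^n = 1/(1 − a) = -1/343;  first 5 digits = (1, 0, 0, 1, 1)

v_2(a) = 3 ≥ 1, so the series converges in ℤ_2 to 1/(1 − a) = 1/(1 − 344) = -1/343. Expand this rational in ℤ_2: compute digits iteratively via d_i = x_i mod 2, x_{i+1} = (x_i − d_i)/2. The first 5 digits are (1, 0, 0, 1, 1).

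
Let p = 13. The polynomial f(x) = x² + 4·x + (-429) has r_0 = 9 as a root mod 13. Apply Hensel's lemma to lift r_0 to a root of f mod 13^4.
r_3 = 25112 (mod 28561)

Hensel: r_{i+1} = r_i − f(r_i)·(f′(r_i))^{-1} mod 13^{i+2}, f′(x) = 2x + 4. Iterate:
  r_0 = 9 (mod 13)
  r_1 = 100 (mod 169)
  r_2 = 945 (mod 2197)
  r_3 = 25112 (mod 28561)
Final: r = 25112 satisfies f(r) ≡ 0 mod 13^4.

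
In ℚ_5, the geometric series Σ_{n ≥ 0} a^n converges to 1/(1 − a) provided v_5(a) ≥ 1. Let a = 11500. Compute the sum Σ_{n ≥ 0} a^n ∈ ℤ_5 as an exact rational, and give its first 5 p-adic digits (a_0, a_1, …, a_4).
Σ a^n = 1/(1 − a) = -1/11499;  first 5 digits = (1, 0, 0, 2, 3)

v_5(a) = 3 ≥ 1, so the series converges in ℤ_5 to 1/(1 − a) = 1/(1 − 11500) = -1/11499. Expand this rational in ℤ_5: compute digits iteratively via d_i = x_i mod 5, x_{i+1} = (x_i − d_i)/5. The first 5 digits are (1, 0, 0, 2, 3).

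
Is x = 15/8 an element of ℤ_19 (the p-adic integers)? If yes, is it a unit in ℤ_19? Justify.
x ∈ ℤ_19^× (unit); v_19(x) = 0

ℤ_19 = {x ∈ ℚ_19 : v_19(x) ≥ 0} and ℤ_19^× = {x ∈ ℤ_19 : v_19(x) = 0}. Here v_19(15/8) = v_19(num) − v_19(den) = 0; compare against these criteria.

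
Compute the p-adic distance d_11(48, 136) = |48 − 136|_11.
d_11(48, 136) = 1/11

Step 1 — x − y = 48 − 136 = -88. Step 2 — v_11(-88) = 1 (factor: -88 = −(11^1 · 8); the sign does not affect v_p). Step 3 — |x − y|_11 = 11^{-1} = 1/11.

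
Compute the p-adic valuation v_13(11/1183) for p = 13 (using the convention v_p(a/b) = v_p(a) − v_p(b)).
v_13(11/1183) = -2

Factor powers of 13 from the numerator and denominator of the reduced fraction: 11 = 13^0 · 11 and 1183 = 13^2 · 7. Apply v_p(a/b) = v_p(a) − v_p(b): v_13(11/1183) = 0 − 2 = -2.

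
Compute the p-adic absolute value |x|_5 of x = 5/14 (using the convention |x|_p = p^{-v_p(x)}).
|5/14|_5 = 1/5

Step 1 — compute v_5(x) by factoring powers of 5 out of the numerator and denominator: v_5(5/14) = 1. Step 2 — apply |x|_p = p^{-v_p(x)} = 5^{-1} = 1/5.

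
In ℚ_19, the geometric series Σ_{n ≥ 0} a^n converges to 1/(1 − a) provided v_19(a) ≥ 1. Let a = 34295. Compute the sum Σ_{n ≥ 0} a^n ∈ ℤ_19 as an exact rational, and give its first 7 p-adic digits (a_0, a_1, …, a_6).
Σ a^n = 1/(1 − a) = -1/34294;  first 7 digits = (1, 0, 0, 5, 0, 0, 6)

v_19(a) = 3 ≥ 1, so the series converges in ℤ_19 to 1/(1 − a) = 1/(1 − 34295) = -1/34294. Expand this rational in ℤ_19: compute digits iteratively via d_i = x_i mod 19, x_{i+1} = (x_i − d_i)/19. The first 7 digits are (1, 0, 0, 5, 0, 0, 6).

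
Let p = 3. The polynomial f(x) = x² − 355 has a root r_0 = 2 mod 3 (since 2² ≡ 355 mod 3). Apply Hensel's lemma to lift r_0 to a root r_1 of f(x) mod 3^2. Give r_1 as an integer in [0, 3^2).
r_1 = 2 (mod 9)

Hensel's recurrence: r_{i+1} = r_i − f(r_i)·(f′(r_i))^{-1} mod 3^{i+2}, with f′(x) = 2x. Iterate:
  r_0 = 2 (mod 3)
  r_1 = 2 (mod 9)
Final: r_1 = 2, and one checks f(r_1) ≡ 0 mod 3^2.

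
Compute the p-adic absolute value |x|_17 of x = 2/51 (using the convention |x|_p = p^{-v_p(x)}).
|2/51|_17 = 17

Step 1 — compute v_17(x) by factoring powers of 17 out of the numerator and denominator: v_17(2/51) = -1. Step 2 — apply |x|_p = p^{-v_p(x)} = 17^{1} = 17.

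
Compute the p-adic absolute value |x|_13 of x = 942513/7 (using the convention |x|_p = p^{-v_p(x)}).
|942513/7|_13 = 1/28561

Step 1 — compute v_13(x) by factoring powers of 13 out of the numerator and denominator: v_13(942513/7) = 4. Step 2 — apply |x|_p = p^{-v_p(x)} = 13^{-4} = 1/28561.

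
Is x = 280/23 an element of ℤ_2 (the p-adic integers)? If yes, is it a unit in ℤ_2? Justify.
x ∈ ℤ_2 but not a unit; v_2(x) = 3 > 0

ℤ_2 = {x ∈ ℚ_2 : v_2(x) ≥ 0} and ℤ_2^× = {x ∈ ℤ_2 : v_2(x) = 0}. Here v_2(280/23) = v_2(num) − v_2(den) = 3; compare against these criteria.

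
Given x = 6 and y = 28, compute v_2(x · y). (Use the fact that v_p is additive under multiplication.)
v_2(168) = 3

v_p(x) = 1 (factor: 6 = 2^1 · 3); v_p(y) = 2 (factor: 28 = 2^2 · 7). Additivity: v_p(xy) = v_p(x) + v_p(y) = 1 + 2 = 3. (Direct check: xy = 168 = 2^3 · (21).)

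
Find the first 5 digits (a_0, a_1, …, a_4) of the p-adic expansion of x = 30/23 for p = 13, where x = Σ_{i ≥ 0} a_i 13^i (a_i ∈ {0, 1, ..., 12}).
(a_0, …, a_4) = (3, 1, 5, 3, 2)

v_13(30/23) = 0 (numerator and denominator both coprime to 13), so x ∈ ℤ_13^×. Compute digits iteratively via a_i = x_i mod 13, x_{i+1} = (x_i − a_i)/13, with x_0 = x:
  x_0 = 30/23;  a_0 = 3;  x_1 = (x_0 − 3)/13 = -3/23
  x_1 = -3/23;  a_1 = 1;  x_2 = (x_1 − 1)/13 = -2/23
  x_2 = -2/23;  a_2 = 5;  x_3 = (x_2 − 5)/13 = -9/23
  x_3 = -9/23;  a_3 = 3;  x_4 = (x_3 − 3)/13 = -6/23
  x_4 = -6/23;  a_4 = 2;  x_5 = (x_4 − 2)/13 = -4/23
Digits: (3, 1, 5, 3, 2).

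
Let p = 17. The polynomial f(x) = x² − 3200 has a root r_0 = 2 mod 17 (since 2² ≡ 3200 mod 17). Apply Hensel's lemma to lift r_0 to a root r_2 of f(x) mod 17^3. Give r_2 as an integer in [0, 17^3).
r_2 = 4558 (mod 4913)

Hensel's recurrence: r_{i+1} = r_i − f(r_i)·(f′(r_i))^{-1} mod 17^{i+2}, with f′(x) = 2x. Iterate:
  r_0 = 2 (mod 17)
  r_1 = 223 (mod 289)
  r_2 = 4558 (mod 4913)
Final: r_2 = 4558, and one checks f(r_2) ≡ 0 mod 17^3.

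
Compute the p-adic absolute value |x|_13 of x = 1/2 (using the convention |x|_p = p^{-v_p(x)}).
|1/2|_13 = 1

Step 1 — compute v_13(x) by factoring powers of 13 out of the numerator and denominator: v_13(1/2) = 0. Step 2 — apply |x|_p = p^{-v_p(x)} = 13^{0} = 1.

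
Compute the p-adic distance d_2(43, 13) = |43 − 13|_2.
d_2(43, 13) = 1/2

Step 1 — x − y = 43 − 13 = 30. Step 2 — v_2(30) = 1 (factor: 30 = (2^1 · 15); the sign does not affect v_p). Step 3 — |x − y|_2 = 2^{-1} = 1/2.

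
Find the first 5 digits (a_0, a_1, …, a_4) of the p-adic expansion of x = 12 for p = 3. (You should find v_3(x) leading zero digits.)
(a_0, …, a_4) = (0, 1, 1, 0, 0)

v_3(12) = 1, so a_0 = ... = a_0 = 0. Factor out: x = 3^1 · u with u = 4 a unit in ℤ_3. Expand u iteratively via a_{v+i} = u_i mod 3, u_{i+1} = (u_i − a_{v+i})/3:
  u_0 = 4;  a_1 = 1;  u_1 = (u_0 − 1)/3 = 1
  u_1 = 1;  a_2 = 1;  u_2 = (u_1 − 1)/3 = 0
  u_2 = 0;  a_3 = 0;  u_3 = (u_2 − 0)/3 = 0
  u_3 = 0;  a_4 = 0;  u_4 = (u_3 − 0)/3 = 0
Digits: (0, 1, 1, 0, 0).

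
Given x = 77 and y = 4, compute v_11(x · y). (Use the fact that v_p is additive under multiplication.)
v_11(308) = 1

v_p(x) = 1 (factor: 77 = 11^1 · 7); v_p(y) = 0 (factor: 4 = 11^0 · 4). Additivity: v_p(xy) = v_p(x) + v_p(y) = 1 + 0 = 1. (Direct check: xy = 308 = 11^1 · (28).)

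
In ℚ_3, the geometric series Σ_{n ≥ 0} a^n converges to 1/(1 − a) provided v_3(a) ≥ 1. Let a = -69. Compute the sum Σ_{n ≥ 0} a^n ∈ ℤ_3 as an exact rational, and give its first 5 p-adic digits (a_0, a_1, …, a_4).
Σ a^n = 1/(1 − a) = 1/70;  first 5 digits = (1, 1, 2, 0, 2)

v_3(a) = 1 ≥ 1, so the series converges in ℤ_3 to 1/(1 − a) = 1/(1 − (-69)) = 1/70. Expand this rational in ℤ_3: compute digits iteratively via d_i = x_i mod 3, x_{i+1} = (x_i − d_i)/3. The first 5 digits are (1, 1, 2, 0, 2).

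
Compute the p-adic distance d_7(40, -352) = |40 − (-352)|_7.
d_7(40, -352) = 1/49

Step 1 — x − y = 40 − (-352) = 392. Step 2 — v_7(392) = 2 (factor: 392 = (7^2 · 8); the sign does not affect v_p). Step 3 — |x − y|_7 = 7^{-2} = 1/49.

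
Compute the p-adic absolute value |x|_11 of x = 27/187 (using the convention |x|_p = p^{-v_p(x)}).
|27/187|_11 = 11

Step 1 — compute v_11(x) by factoring powers of 11 out of the numerator and denominator: v_11(27/187) = -1. Step 2 — apply |x|_p = p^{-v_p(x)} = 11^{1} = 11.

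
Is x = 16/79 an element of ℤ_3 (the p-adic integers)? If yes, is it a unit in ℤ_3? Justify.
x ∈ ℤ_3^× (unit); v_3(x) = 0

ℤ_3 = {x ∈ ℚ_3 : v_3(x) ≥ 0} and ℤ_3^× = {x ∈ ℤ_3 : v_3(x) = 0}. Here v_3(16/79) = v_3(num) − v_3(den) = 0; compare against these criteria.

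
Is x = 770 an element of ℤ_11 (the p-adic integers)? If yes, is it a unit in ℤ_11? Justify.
x ∈ ℤ_11 but not a unit; v_11(x) = 1 > 0

ℤ_11 = {x ∈ ℚ_11 : v_11(x) ≥ 0} and ℤ_11^× = {x ∈ ℤ_11 : v_11(x) = 0}. Here v_11(770) = v_11(num) − v_11(den) = 1; compare against these criteria.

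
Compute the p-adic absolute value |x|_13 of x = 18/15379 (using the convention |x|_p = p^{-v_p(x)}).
|18/15379|_13 = 2197

Step 1 — compute v_13(x) by factoring powers of 13 out of the numerator and denominator: v_13(18/15379) = -3. Step 2 — apply |x|_p = p^{-v_p(x)} = 13^{3} = 2197.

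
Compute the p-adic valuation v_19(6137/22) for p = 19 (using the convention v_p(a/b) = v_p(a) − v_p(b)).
v_19(6137/22) = 2

Factor powers of 19 from the numerator and denominator of the reduced fraction: 6137 = 19^2 · 17 and 22 = 19^0 · 22. Apply v_p(a/b) = v_p(a) − v_p(b): v_19(6137/22) = 2 − 0 = 2.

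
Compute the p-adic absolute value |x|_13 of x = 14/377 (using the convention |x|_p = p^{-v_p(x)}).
|14/377|_13 = 13

Step 1 — compute v_13(x) by factoring powers of 13 out of the numerator and denominator: v_13(14/377) = -1. Step 2 — apply |x|_p = p^{-v_p(x)} = 13^{1} = 13.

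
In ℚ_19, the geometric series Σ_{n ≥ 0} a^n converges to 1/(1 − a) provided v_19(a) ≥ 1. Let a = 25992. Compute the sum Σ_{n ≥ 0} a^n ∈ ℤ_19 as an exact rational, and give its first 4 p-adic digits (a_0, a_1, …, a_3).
Σ a^n = 1/(1 − a) = -1/25991;  first 4 digits = (1, 0, 15, 3)

v_19(a) = 2 ≥ 1, so the series converges in ℤ_19 to 1/(1 − a) = 1/(1 − 25992) = -1/25991. Expand this rational in ℤ_19: compute digits iteratively via d_i = x_i mod 19, x_{i+1} = (x_i − d_i)/19. The first 4 digits are (1, 0, 15, 3).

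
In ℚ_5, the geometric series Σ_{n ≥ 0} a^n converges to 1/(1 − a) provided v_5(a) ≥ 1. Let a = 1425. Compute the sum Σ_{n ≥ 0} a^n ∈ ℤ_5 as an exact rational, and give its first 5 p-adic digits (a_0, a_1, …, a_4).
Σ a^n = 1/(1 − a) = -1/1424;  first 5 digits = (1, 0, 2, 1, 1)

v_5(a) = 2 ≥ 1, so the series converges in ℤ_5 to 1/(1 − a) = 1/(1 − 1425) = -1/1424. Expand this rational in ℤ_5: compute digits iteratively via d_i = x_i mod 5, x_{i+1} = (x_i − d_i)/5. The first 5 digits are (1, 0, 2, 1, 1).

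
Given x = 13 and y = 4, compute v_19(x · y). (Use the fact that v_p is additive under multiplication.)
v_19(52) = 0

v_p(x) = 0 (factor: 13 = 19^0 · 13); v_p(y) = 0 (factor: 4 = 19^0 · 4). Additivity: v_p(xy) = v_p(x) + v_p(y) = 0 + 0 = 0. (Direct check: xy = 52 = 19^0 · (52).)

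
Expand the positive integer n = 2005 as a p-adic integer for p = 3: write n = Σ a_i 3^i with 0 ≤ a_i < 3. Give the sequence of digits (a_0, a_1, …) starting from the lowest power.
(a_0, a_1, …) = (1, 2, 0, 2, 0, 2, 2)

Repeated division by 3 gives the digits low-to-high: 2005 = 1 + 2·3^1 + 2·3^3 + 2·3^5 + 2·3^6. Digit sequence: (1, 2, 0, 2, 0, 2, 2).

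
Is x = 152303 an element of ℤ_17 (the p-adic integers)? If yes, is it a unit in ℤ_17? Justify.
x ∈ ℤ_17 but not a unit; v_17(x) = 3 > 0

ℤ_17 = {x ∈ ℚ_17 : v_17(x) ≥ 0} and ℤ_17^× = {x ∈ ℤ_17 : v_17(x) = 0}. Here v_17(152303) = v_17(num) − v_17(den) = 3; compare against these criteria.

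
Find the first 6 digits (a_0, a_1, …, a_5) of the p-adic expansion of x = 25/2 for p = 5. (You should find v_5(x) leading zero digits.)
(a_0, …, a_5) = (0, 0, 3, 2, 2, 2)

v_5(25/2) = 2, so a_0 = ... = a_1 = 0. Factor out: x = 5^2 · u with u = 1/2 a unit in ℤ_5. Expand u iteratively via a_{v+i} = u_i mod 5, u_{i+1} = (u_i − a_{v+i})/5:
  u_0 = 1/2;  a_2 = 3;  u_1 = (u_0 − 3)/5 = -1/2
  u_1 = -1/2;  a_3 = 2;  u_2 = (u_1 − 2)/5 = -1/2
  u_2 = -1/2;  a_4 = 2;  u_3 = (u_2 − 2)/5 = -1/2
  u_3 = -1/2;  a_5 = 2;  u_4 = (u_3 − 2)/5 = -1/2
Digits: (0, 0, 3, 2, 2, 2).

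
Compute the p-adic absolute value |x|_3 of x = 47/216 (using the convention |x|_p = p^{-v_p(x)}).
|47/216|_3 = 27

Step 1 — compute v_3(x) by factoring powers of 3 out of the numerator and denominator: v_3(47/216) = -3. Step 2 — apply |x|_p = p^{-v_p(x)} = 3^{3} = 27.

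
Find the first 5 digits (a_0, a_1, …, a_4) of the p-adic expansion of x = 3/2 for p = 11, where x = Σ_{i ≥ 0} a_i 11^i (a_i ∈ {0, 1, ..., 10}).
(a_0, …, a_4) = (7, 5, 5, 5, 5)

v_11(3/2) = 0 (numerator and denominator both coprime to 11), so x ∈ ℤ_11^×. Compute digits iteratively via a_i = x_i mod 11, x_{i+1} = (x_i − a_i)/11, with x_0 = x:
  x_0 = 3/2;  a_0 = 7;  x_1 = (x_0 − 7)/11 = -1/2
  x_1 = -1/2;  a_1 = 5;  x_2 = (x_1 − 5)/11 = -1/2
  x_2 = -1/2;  a_2 = 5;  x_3 = (x_2 − 5)/11 = -1/2
  x_3 = -1/2;  a_3 = 5;  x_4 = (x_3 − 5)/11 = -1/2
  x_4 = -1/2;  a_4 = 5;  x_5 = (x_4 − 5)/11 = -1/2
Digits: (7, 5, 5, 5, 5).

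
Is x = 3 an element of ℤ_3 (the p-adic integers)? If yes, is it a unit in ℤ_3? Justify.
x ∈ ℤ_3 but not a unit; v_3(x) = 1 > 0

ℤ_3 = {x ∈ ℚ_3 : v_3(x) ≥ 0} and ℤ_3^× = {x ∈ ℤ_3 : v_3(x) = 0}. Here v_3(3) = v_3(num) − v_3(den) = 1; compare against these criteria.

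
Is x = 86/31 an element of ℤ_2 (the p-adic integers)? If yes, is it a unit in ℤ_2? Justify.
x ∈ ℤ_2 but not a unit; v_2(x) = 1 > 0

ℤ_2 = {x ∈ ℚ_2 : v_2(x) ≥ 0} and ℤ_2^× = {x ∈ ℤ_2 : v_2(x) = 0}. Here v_2(86/31) = v_2(num) − v_2(den) = 1; compare against these criteria.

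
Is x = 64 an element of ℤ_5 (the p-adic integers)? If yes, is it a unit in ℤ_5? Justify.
x ∈ ℤ_5^× (unit); v_5(x) = 0

ℤ_5 = {x ∈ ℚ_5 : v_5(x) ≥ 0} and ℤ_5^× = {x ∈ ℤ_5 : v_5(x) = 0}. Here v_5(64) = v_5(num) − v_5(den) = 0; compare against these criteria.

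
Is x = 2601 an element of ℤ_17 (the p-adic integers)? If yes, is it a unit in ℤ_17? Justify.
x ∈ ℤ_17 but not a unit; v_17(x) = 2 > 0

ℤ_17 = {x ∈ ℚ_17 : v_17(x) ≥ 0} and ℤ_17^× = {x ∈ ℤ_17 : v_17(x) = 0}. Here v_17(2601) = v_17(num) − v_17(den) = 2; compare against these criteria.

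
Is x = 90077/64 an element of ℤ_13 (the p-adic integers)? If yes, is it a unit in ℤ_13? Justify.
x ∈ ℤ_13 but not a unit; v_13(x) = 3 > 0

ℤ_13 = {x ∈ ℚ_13 : v_13(x) ≥ 0} and ℤ_13^× = {x ∈ ℤ_13 : v_13(x) = 0}. Here v_13(90077/64) = v_13(num) − v_13(den) = 3; compare against these criteria.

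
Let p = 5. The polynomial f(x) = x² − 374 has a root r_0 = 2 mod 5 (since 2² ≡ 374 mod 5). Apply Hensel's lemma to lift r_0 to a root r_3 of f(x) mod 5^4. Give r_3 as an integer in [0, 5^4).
r_3 = 432 (mod 625)

Hensel's recurrence: r_{i+1} = r_i − f(r_i)·(f′(r_i))^{-1} mod 5^{i+2}, with f′(x) = 2x. Iterate:
  r_0 = 2 (mod 5)
  r_1 = 7 (mod 25)
  r_2 = 57 (mod 125)
  r_3 = 432 (mod 625)
Final: r_3 = 432, and one checks f(r_3) ≡ 0 mod 5^4.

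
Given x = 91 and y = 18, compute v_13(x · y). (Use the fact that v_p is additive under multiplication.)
v_13(1638) = 1

v_p(x) = 1 (factor: 91 = 13^1 · 7); v_p(y) = 0 (factor: 18 = 13^0 · 18). Additivity: v_p(xy) = v_p(x) + v_p(y) = 1 + 0 = 1. (Direct check: xy = 1638 = 13^1 · (126).)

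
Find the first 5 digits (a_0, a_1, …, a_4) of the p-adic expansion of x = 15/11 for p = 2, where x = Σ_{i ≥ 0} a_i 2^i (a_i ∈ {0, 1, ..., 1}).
(a_0, …, a_4) = (1, 0, 1, 1, 0)

v_2(15/11) = 0 (numerator and denominator both coprime to 2), so x ∈ ℤ_2^×. Compute digits iteratively via a_i = x_i mod 2, x_{i+1} = (x_i − a_i)/2, with x_0 = x:
  x_0 = 15/11;  a_0 = 1;  x_1 = (x_0 − 1)/2 = 2/11
  x_1 = 2/11;  a_1 = 0;  x_2 = (x_1 − 0)/2 = 1/11
  x_2 = 1/11;  a_2 = 1;  x_3 = (x_2 − 1)/2 = -5/11
  x_3 = -5/11;  a_3 = 1;  x_4 = (x_3 − 1)/2 = -8/11
  x_4 = -8/11;  a_4 = 0;  x_5 = (x_4 − 0)/2 = -4/11
Digits: (1, 0, 1, 1, 0).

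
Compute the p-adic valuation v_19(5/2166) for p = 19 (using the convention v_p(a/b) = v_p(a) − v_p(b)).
v_19(5/2166) = -2

Factor powers of 19 from the numerator and denominator of the reduced fraction: 5 = 19^0 · 5 and 2166 = 19^2 · 6. Apply v_p(a/b) = v_p(a) − v_p(b): v_19(5/2166) = 0 − 2 = -2.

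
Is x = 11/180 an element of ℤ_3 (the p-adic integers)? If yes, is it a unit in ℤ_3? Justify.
x ∉ ℤ_3 (v_3(x) = -2 < 0)

ℤ_3 = {x ∈ ℚ_3 : v_3(x) ≥ 0} and ℤ_3^× = {x ∈ ℤ_3 : v_3(x) = 0}. Here v_3(11/180) = v_3(num) − v_3(den) = -2; compare against these criteria.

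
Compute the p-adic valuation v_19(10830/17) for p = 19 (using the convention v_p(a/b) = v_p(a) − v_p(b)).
v_19(10830/17) = 2

Factor powers of 19 from the numerator and denominator of the reduced fraction: 10830 = 19^2 · 30 and 17 = 19^0 · 17. Apply v_p(a/b) = v_p(a) − v_p(b): v_19(10830/17) = 2 − 0 = 2.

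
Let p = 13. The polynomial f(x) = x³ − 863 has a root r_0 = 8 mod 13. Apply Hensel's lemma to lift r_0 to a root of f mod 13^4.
r_3 = 11721 (mod 28561)

Hensel: r_{i+1} = r_i − f(r_i)/f′(r_i) mod 13^{i+2}, where f′(x) = 3x². Iterate:
  r_0 = 8 (mod 13)
  r_1 = 60 (mod 169)
  r_2 = 736 (mod 2197)
  r_3 = 11721 (mod 28561)
Final: r = 11721 with f(r) ≡ 0 mod 13^4.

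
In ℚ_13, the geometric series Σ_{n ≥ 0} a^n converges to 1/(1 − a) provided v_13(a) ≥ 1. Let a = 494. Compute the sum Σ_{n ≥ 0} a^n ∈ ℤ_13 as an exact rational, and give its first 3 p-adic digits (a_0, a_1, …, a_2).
Σ a^n = 1/(1 − a) = -1/493;  first 3 digits = (1, 12, 3)

v_13(a) = 1 ≥ 1, so the series converges in ℤ_13 to 1/(1 − a) = 1/(1 − 494) = -1/493. Expand this rational in ℤ_13: compute digits iteratively via d_i = x_i mod 13, x_{i+1} = (x_i − d_i)/13. The first 3 digits are (1, 12, 3).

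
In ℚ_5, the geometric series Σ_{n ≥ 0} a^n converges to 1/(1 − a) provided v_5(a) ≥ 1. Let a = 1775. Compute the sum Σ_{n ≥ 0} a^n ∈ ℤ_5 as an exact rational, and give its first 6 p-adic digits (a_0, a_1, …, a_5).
Σ a^n = 1/(1 − a) = -1/1774;  first 6 digits = (1, 0, 1, 4, 3, 3)

v_5(a) = 2 ≥ 1, so the series converges in ℤ_5 to 1/(1 − a) = 1/(1 − 1775) = -1/1774. Expand this rational in ℤ_5: compute digits iteratively via d_i = x_i mod 5, x_{i+1} = (x_i − d_i)/5. The first 6 digits are (1, 0, 1, 4, 3, 3).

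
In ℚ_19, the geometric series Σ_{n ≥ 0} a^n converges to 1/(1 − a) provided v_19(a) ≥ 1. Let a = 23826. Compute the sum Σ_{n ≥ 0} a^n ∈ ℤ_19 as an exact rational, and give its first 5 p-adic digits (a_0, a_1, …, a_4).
Σ a^n = 1/(1 − a) = -1/23825;  first 5 digits = (1, 0, 9, 3, 5)

v_19(a) = 2 ≥ 1, so the series converges in ℤ_19 to 1/(1 − a) = 1/(1 − 23826) = -1/23825. Expand this rational in ℤ_19: compute digits iteratively via d_i = x_i mod 19, x_{i+1} = (x_i − d_i)/19. The first 5 digits are (1, 0, 9, 3, 5).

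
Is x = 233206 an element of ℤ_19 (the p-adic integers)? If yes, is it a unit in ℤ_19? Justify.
x ∈ ℤ_19 but not a unit; v_19(x) = 3 > 0

ℤ_19 = {x ∈ ℚ_19 : v_19(x) ≥ 0} and ℤ_19^× = {x ∈ ℤ_19 : v_19(x) = 0}. Here v_19(233206) = v_19(num) − v_19(den) = 3; compare against these criteria.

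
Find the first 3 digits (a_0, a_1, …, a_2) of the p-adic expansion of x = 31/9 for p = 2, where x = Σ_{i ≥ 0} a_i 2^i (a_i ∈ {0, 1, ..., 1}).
(a_0, …, a_2) = (1, 1, 1)

v_2(31/9) = 0 (numerator and denominator both coprime to 2), so x ∈ ℤ_2^×. Compute digits iteratively via a_i = x_i mod 2, x_{i+1} = (x_i − a_i)/2, with x_0 = x:
  x_0 = 31/9;  a_0 = 1;  x_1 = (x_0 − 1)/2 = 11/9
  x_1 = 11/9;  a_1 = 1;  x_2 = (x_1 − 1)/2 = 1/9
  x_2 = 1/9;  a_2 = 1;  x_3 = (x_2 − 1)/2 = -4/9
Digits: (1, 1, 1).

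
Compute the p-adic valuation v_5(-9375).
v_5(-9375) = 5

v_5(n) is the largest exponent k such that 5^k divides n. Factor out: -9375 = -5^5 · 3. (Sign doesn't affect v_p.) So v_5(-9375) = 5.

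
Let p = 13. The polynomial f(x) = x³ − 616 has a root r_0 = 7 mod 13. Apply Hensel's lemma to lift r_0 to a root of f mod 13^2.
r_1 = 33 (mod 169)

Hensel: r_{i+1} = r_i − f(r_i)/f′(r_i) mod 13^{i+2}, where f′(x) = 3x². Iterate:
  r_0 = 7 (mod 13)
  r_1 = 33 (mod 169)
Final: r = 33 with f(r) ≡ 0 mod 13^2.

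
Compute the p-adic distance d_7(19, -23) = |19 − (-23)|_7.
d_7(19, -23) = 1/7

Step 1 — x − y = 19 − (-23) = 42. Step 2 — v_7(42) = 1 (factor: 42 = (7^1 · 6); the sign does not affect v_p). Step 3 — |x − y|_7 = 7^{-1} = 1/7.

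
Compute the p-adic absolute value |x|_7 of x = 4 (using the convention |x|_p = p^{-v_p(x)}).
|4|_7 = 1

Step 1 — compute v_7(x) by factoring powers of 7 out of the numerator and denominator: v_7(4) = 0. Step 2 — apply |x|_p = p^{-v_p(x)} = 7^{0} = 1.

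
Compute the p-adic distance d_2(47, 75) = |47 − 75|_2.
d_2(47, 75) = 1/4

Step 1 — x − y = 47 − 75 = -28. Step 2 — v_2(-28) = 2 (factor: -28 = −(2^2 · 7); the sign does not affect v_p). Step 3 — |x − y|_2 = 2^{-2} = 1/4.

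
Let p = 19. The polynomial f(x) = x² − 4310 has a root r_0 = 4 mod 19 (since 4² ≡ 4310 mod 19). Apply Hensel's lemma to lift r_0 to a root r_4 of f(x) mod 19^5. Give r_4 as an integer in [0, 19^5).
r_4 = 871363 (mod 2476099)

Hensel's recurrence: r_{i+1} = r_i − f(r_i)·(f′(r_i))^{-1} mod 19^{i+2}, with f′(x) = 2x. Iterate:
  r_0 = 4 (mod 19)
  r_1 = 270 (mod 361)
  r_2 = 270 (mod 6859)
  r_3 = 89437 (mod 130321)
  r_4 = 871363 (mod 2476099)
Final: r_4 = 871363, and one checks f(r_4) ≡ 0 mod 19^5.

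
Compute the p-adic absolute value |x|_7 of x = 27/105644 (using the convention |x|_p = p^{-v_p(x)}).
|27/105644|_7 = 2401

Step 1 — compute v_7(x) by factoring powers of 7 out of the numerator and denominator: v_7(27/105644) = -4. Step 2 — apply |x|_p = p^{-v_p(x)} = 7^{4} = 2401.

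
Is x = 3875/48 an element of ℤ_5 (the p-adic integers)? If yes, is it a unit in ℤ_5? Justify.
x ∈ ℤ_5 but not a unit; v_5(x) = 3 > 0

ℤ_5 = {x ∈ ℚ_5 : v_5(x) ≥ 0} and ℤ_5^× = {x ∈ ℤ_5 : v_5(x) = 0}. Here v_5(3875/48) = v_5(num) − v_5(den) = 3; compare against these criteria.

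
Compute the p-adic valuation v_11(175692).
v_11(175692) = 4

v_11(n) is the largest exponent k such that 11^k divides n. Factor out: 175692 = 11^4 · 12. (Sign doesn't affect v_p.) So v_11(175692) = 4.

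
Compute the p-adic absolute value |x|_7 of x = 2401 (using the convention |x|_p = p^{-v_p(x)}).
|2401|_7 = 1/2401

Step 1 — compute v_7(x) by factoring powers of 7 out of the numerator and denominator: v_7(2401) = 4. Step 2 — apply |x|_p = p^{-v_p(x)} = 7^{-4} = 1/2401.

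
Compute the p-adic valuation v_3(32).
v_3(32) = 0

v_3(n) is the largest exponent k such that 3^k divides n. Factor out: 32 = 3^0 · 32. (Sign doesn't affect v_p.) So v_3(32) = 0.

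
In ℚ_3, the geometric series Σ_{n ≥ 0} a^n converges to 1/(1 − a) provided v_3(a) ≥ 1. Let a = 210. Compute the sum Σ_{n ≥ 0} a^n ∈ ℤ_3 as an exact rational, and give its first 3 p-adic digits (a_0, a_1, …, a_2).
Σ a^n = 1/(1 − a) = -1/209;  first 3 digits = (1, 1, 0)

v_3(a) = 1 ≥ 1, so the series converges in ℤ_3 to 1/(1 − a) = 1/(1 − 210) = -1/209. Expand this rational in ℤ_3: compute digits iteratively via d_i = x_i mod 3, x_{i+1} = (x_i − d_i)/3. The first 3 digits are (1, 1, 0).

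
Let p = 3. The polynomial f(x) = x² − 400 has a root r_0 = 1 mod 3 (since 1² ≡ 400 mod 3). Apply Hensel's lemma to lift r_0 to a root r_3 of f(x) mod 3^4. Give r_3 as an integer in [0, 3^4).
r_3 = 61 (mod 81)

Hensel's recurrence: r_{i+1} = r_i − f(r_i)·(f′(r_i))^{-1} mod 3^{i+2}, with f′(x) = 2x. Iterate:
  r_0 = 1 (mod 3)
  r_1 = 7 (mod 9)
  r_2 = 7 (mod 27)
  r_3 = 61 (mod 81)
Final: r_3 = 61, and one checks f(r_3) ≡ 0 mod 3^4.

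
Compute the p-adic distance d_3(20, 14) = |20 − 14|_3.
d_3(20, 14) = 1/3

Step 1 — x − y = 20 − 14 = 6. Step 2 — v_3(6) = 1 (factor: 6 = (3^1 · 2); the sign does not affect v_p). Step 3 — |x − y|_3 = 3^{-1} = 1/3.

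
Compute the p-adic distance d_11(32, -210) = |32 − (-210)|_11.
d_11(32, -210) = 1/121

Step 1 — x − y = 32 − (-210) = 242. Step 2 — v_11(242) = 2 (factor: 242 = (11^2 · 2); the sign does not affect v_p). Step 3 — |x − y|_11 = 11^{-2} = 1/121.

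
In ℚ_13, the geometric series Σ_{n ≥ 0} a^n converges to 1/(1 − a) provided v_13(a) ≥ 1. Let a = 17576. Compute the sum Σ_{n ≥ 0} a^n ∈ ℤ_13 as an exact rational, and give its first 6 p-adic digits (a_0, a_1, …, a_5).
Σ a^n = 1/(1 − a) = -1/17575;  first 6 digits = (1, 0, 0, 8, 0, 0)

v_13(a) = 3 ≥ 1, so the series converges in ℤ_13 to 1/(1 − a) = 1/(1 − 17576) = -1/17575. Expand this rational in ℤ_13: compute digits iteratively via d_i = x_i mod 13, x_{i+1} = (x_i − d_i)/13. The first 6 digits are (1, 0, 0, 8, 0, 0).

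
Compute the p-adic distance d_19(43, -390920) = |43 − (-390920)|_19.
d_19(43, -390920) = 1/130321

Step 1 — x − y = 43 − (-390920) = 390963. Step 2 — v_19(390963) = 4 (factor: 390963 = (19^4 · 3); the sign does not affect v_p). Step 3 — |x − y|_19 = 19^{-4} = 1/130321.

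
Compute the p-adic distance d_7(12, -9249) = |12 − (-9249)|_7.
d_7(12, -9249) = 1/343

Step 1 — x − y = 12 − (-9249) = 9261. Step 2 — v_7(9261) = 3 (factor: 9261 = (7^3 · 27); the sign does not affect v_p). Step 3 — |x − y|_7 = 7^{-3} = 1/343.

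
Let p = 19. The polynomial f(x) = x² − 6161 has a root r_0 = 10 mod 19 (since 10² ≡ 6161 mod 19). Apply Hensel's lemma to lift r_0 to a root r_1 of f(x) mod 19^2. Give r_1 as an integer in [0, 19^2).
r_1 = 295 (mod 361)

Hensel's recurrence: r_{i+1} = r_i − f(r_i)·(f′(r_i))^{-1} mod 19^{i+2}, with f′(x) = 2x. Iterate:
  r_0 = 10 (mod 19)
  r_1 = 295 (mod 361)
Final: r_1 = 295, and one checks f(r_1) ≡ 0 mod 19^2.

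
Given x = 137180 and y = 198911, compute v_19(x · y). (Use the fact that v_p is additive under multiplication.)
v_19(27286610980) = 6

v_p(x) = 3 (factor: 137180 = 19^3 · 20); v_p(y) = 3 (factor: 198911 = 19^3 · 29). Additivity: v_p(xy) = v_p(x) + v_p(y) = 3 + 3 = 6. (Direct check: xy = 27286610980 = 19^6 · (580).)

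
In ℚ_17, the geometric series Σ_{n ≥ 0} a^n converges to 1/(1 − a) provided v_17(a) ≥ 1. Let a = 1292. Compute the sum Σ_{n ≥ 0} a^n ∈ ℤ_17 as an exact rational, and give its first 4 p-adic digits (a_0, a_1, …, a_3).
Σ a^n = 1/(1 − a) = -1/1291;  first 4 digits = (1, 8, 0, 2)

v_17(a) = 1 ≥ 1, so the series converges in ℤ_17 to 1/(1 − a) = 1/(1 − 1292) = -1/1291. Expand this rational in ℤ_17: compute digits iteratively via d_i = x_i mod 17, x_{i+1} = (x_i − d_i)/17. The first 4 digits are (1, 8, 0, 2).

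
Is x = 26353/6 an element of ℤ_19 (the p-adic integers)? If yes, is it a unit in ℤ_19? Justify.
x ∈ ℤ_19 but not a unit; v_19(x) = 2 > 0

ℤ_19 = {x ∈ ℚ_19 : v_19(x) ≥ 0} and ℤ_19^× = {x ∈ ℤ_19 : v_19(x) = 0}. Here v_19(26353/6) = v_19(num) − v_19(den) = 2; compare against these criteria.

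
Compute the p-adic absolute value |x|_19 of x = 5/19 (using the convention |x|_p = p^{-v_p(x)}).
|5/19|_19 = 19

Step 1 — compute v_19(x) by factoring powers of 19 out of the numerator and denominator: v_19(5/19) = -1. Step 2 — apply |x|_p = p^{-v_p(x)} = 19^{1} = 19.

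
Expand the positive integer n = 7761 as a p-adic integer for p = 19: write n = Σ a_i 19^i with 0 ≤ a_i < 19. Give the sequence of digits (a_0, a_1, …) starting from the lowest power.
(a_0, a_1, …) = (9, 9, 2, 1)

Repeated division by 19 gives the digits low-to-high: 7761 = 9 + 9·19^1 + 2·19^2 + 1·19^3. Digit sequence: (9, 9, 2, 1).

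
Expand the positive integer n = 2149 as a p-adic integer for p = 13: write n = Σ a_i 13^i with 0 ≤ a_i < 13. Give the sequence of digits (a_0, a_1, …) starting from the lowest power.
(a_0, a_1, …) = (4, 9, 12)

Repeated division by 13 gives the digits low-to-high: 2149 = 4 + 9·13^1 + 12·13^2. Digit sequence: (4, 9, 12).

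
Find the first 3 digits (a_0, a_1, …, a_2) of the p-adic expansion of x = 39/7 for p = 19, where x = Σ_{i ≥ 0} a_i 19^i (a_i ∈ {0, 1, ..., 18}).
(a_0, …, a_2) = (11, 16, 10)

v_19(39/7) = 0 (numerator and denominator both coprime to 19), so x ∈ ℤ_19^×. Compute digits iteratively via a_i = x_i mod 19, x_{i+1} = (x_i − a_i)/19, with x_0 = x:
  x_0 = 39/7;  a_0 = 11;  x_1 = (x_0 − 11)/19 = -2/7
  x_1 = -2/7;  a_1 = 16;  x_2 = (x_1 − 16)/19 = -6/7
  x_2 = -6/7;  a_2 = 10;  x_3 = (x_2 − 10)/19 = -4/7
Digits: (11, 16, 10).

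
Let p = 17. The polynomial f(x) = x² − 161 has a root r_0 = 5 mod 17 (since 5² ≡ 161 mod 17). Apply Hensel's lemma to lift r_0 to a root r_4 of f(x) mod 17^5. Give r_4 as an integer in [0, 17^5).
r_4 = 1009091 (mod 1419857)

Hensel's recurrence: r_{i+1} = r_i − f(r_i)·(f′(r_i))^{-1} mod 17^{i+2}, with f′(x) = 2x. Iterate:
  r_0 = 5 (mod 17)
  r_1 = 192 (mod 289)
  r_2 = 1926 (mod 4913)
  r_3 = 6839 (mod 83521)
  r_4 = 1009091 (mod 1419857)
Final: r_4 = 1009091, and one checks f(r_4) ≡ 0 mod 17^5.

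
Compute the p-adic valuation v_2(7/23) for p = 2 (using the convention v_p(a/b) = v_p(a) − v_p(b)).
v_2(7/23) = 0

Factor powers of 2 from the numerator and denominator of the reduced fraction: 7 = 2^0 · 7 and 23 = 2^0 · 23. Apply v_p(a/b) = v_p(a) − v_p(b): v_2(7/23) = 0 − 0 = 0.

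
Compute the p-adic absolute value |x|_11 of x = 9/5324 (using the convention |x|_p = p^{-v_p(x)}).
|9/5324|_11 = 1331

Step 1 — compute v_11(x) by factoring powers of 11 out of the numerator and denominator: v_11(9/5324) = -3. Step 2 — apply |x|_p = p^{-v_p(x)} = 11^{3} = 1331.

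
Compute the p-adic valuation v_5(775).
v_5(775) = 2

v_5(n) is the largest exponent k such that 5^k divides n. Factor out: 775 = 5^2 · 31. (Sign doesn't affect v_p.) So v_5(775) = 2.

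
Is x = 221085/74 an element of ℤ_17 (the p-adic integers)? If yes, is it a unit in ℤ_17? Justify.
x ∈ ℤ_17 but not a unit; v_17(x) = 3 > 0

ℤ_17 = {x ∈ ℚ_17 : v_17(x) ≥ 0} and ℤ_17^× = {x ∈ ℤ_17 : v_17(x) = 0}. Here v_17(221085/74) = v_17(num) − v_17(den) = 3; compare against these criteria.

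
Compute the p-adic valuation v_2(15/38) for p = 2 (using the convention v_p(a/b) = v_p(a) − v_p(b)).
v_2(15/38) = -1

Factor powers of 2 from the numerator and denominator of the reduced fraction: 15 = 2^0 · 15 and 38 = 2^1 · 19. Apply v_p(a/b) = v_p(a) − v_p(b): v_2(15/38) = 0 − 1 = -1.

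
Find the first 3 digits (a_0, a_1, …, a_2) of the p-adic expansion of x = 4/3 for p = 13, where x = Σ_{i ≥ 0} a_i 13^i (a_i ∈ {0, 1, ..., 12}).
(a_0, …, a_2) = (10, 8, 8)

v_13(4/3) = 0 (numerator and denominator both coprime to 13), so x ∈ ℤ_13^×. Compute digits iteratively via a_i = x_i mod 13, x_{i+1} = (x_i − a_i)/13, with x_0 = x:
  x_0 = 4/3;  a_0 = 10;  x_1 = (x_0 − 10)/13 = -2/3
  x_1 = -2/3;  a_1 = 8;  x_2 = (x_1 − 8)/13 = -2/3
  x_2 = -2/3;  a_2 = 8;  x_3 = (x_2 − 8)/13 = -2/3
Digits: (10, 8, 8).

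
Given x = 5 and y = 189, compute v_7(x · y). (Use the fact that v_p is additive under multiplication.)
v_7(945) = 1

v_p(x) = 0 (factor: 5 = 7^0 · 5); v_p(y) = 1 (factor: 189 = 7^1 · 27). Additivity: v_p(xy) = v_p(x) + v_p(y) = 0 + 1 = 1. (Direct check: xy = 945 = 7^1 · (135).)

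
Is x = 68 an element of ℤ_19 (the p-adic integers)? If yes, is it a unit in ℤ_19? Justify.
x ∈ ℤ_19^× (unit); v_19(x) = 0

ℤ_19 = {x ∈ ℚ_19 : v_19(x) ≥ 0} and ℤ_19^× = {x ∈ ℤ_19 : v_19(x) = 0}. Here v_19(68) = v_19(num) − v_19(den) = 0; compare against these criteria.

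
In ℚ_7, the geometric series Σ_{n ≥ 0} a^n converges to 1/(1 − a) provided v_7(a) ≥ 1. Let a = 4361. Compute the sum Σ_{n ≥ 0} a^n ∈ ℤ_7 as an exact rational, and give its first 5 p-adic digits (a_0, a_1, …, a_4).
Σ a^n = 1/(1 − a) = -1/4360;  first 5 digits = (1, 0, 5, 5, 5)

v_7(a) = 2 ≥ 1, so the series converges in ℤ_7 to 1/(1 − a) = 1/(1 − 4361) = -1/4360. Expand this rational in ℤ_7: compute digits iteratively via d_i = x_i mod 7, x_{i+1} = (x_i − d_i)/7. The first 5 digits are (1, 0, 5, 5, 5).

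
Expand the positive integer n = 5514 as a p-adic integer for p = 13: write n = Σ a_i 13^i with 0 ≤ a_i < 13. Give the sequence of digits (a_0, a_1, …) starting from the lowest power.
(a_0, a_1, …) = (2, 8, 6, 2)

Repeated division by 13 gives the digits low-to-high: 5514 = 2 + 8·13^1 + 6·13^2 + 2·13^3. Digit sequence: (2, 8, 6, 2).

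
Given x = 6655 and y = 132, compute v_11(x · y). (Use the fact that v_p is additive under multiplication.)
v_11(878460) = 4

v_p(x) = 3 (factor: 6655 = 11^3 · 5); v_p(y) = 1 (factor: 132 = 11^1 · 12). Additivity: v_p(xy) = v_p(x) + v_p(y) = 3 + 1 = 4. (Direct check: xy = 878460 = 11^4 · (60).)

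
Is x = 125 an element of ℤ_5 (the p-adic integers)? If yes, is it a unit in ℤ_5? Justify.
x ∈ ℤ_5 but not a unit; v_5(x) = 3 > 0

ℤ_5 = {x ∈ ℚ_5 : v_5(x) ≥ 0} and ℤ_5^× = {x ∈ ℤ_5 : v_5(x) = 0}. Here v_5(125) = v_5(num) − v_5(den) = 3; compare against these criteria.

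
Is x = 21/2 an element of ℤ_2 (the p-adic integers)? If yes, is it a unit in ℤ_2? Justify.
x ∉ ℤ_2 (v_2(x) = -1 < 0)

ℤ_2 = {x ∈ ℚ_2 : v_2(x) ≥ 0} and ℤ_2^× = {x ∈ ℤ_2 : v_2(x) = 0}. Here v_2(21/2) = v_2(num) − v_2(den) = -1; compare against these criteria.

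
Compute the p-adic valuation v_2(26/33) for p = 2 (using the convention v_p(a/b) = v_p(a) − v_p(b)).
v_2(26/33) = 1

Factor powers of 2 from the numerator and denominator of the reduced fraction: 26 = 2^1 · 13 and 33 = 2^0 · 33. Apply v_p(a/b) = v_p(a) − v_p(b): v_2(26/33) = 1 − 0 = 1.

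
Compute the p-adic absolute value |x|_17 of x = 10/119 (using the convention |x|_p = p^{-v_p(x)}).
|10/119|_17 = 17

Step 1 — compute v_17(x) by factoring powers of 17 out of the numerator and denominator: v_17(10/119) = -1. Step 2 — apply |x|_p = p^{-v_p(x)} = 17^{1} = 17.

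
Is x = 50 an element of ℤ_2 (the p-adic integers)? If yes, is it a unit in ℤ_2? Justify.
x ∈ ℤ_2 but not a unit; v_2(x) = 1 > 0

ℤ_2 = {x ∈ ℚ_2 : v_2(x) ≥ 0} and ℤ_2^× = {x ∈ ℤ_2 : v_2(x) = 0}. Here v_2(50) = v_2(num) − v_2(den) = 1; compare against these criteria.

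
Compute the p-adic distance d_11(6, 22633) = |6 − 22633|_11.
d_11(6, 22633) = 1/1331

Step 1 — x − y = 6 − 22633 = -22627. Step 2 — v_11(-22627) = 3 (factor: -22627 = −(11^3 · 17); the sign does not affect v_p). Step 3 — |x − y|_11 = 11^{-3} = 1/1331.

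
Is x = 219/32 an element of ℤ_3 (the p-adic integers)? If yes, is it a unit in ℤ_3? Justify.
x ∈ ℤ_3 but not a unit; v_3(x) = 1 > 0

ℤ_3 = {x ∈ ℚ_3 : v_3(x) ≥ 0} and ℤ_3^× = {x ∈ ℤ_3 : v_3(x) = 0}. Here v_3(219/32) = v_3(num) − v_3(den) = 1; compare against these criteria.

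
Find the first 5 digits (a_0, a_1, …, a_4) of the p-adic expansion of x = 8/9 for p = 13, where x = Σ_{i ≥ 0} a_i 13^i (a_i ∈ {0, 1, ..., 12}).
(a_0, …, a_4) = (11, 5, 1, 10, 5)

v_13(8/9) = 0 (numerator and denominator both coprime to 13), so x ∈ ℤ_13^×. Compute digits iteratively via a_i = x_i mod 13, x_{i+1} = (x_i − a_i)/13, with x_0 = x:
  x_0 = 8/9;  a_0 = 11;  x_1 = (x_0 − 11)/13 = -7/9
  x_1 = -7/9;  a_1 = 5;  x_2 = (x_1 − 5)/13 = -4/9
  x_2 = -4/9;  a_2 = 1;  x_3 = (x_2 − 1)/13 = -1/9
  x_3 = -1/9;  a_3 = 10;  x_4 = (x_3 − 10)/13 = -7/9
  x_4 = -7/9;  a_4 = 5;  x_5 = (x_4 − 5)/13 = -4/9
Digits: (11, 5, 1, 10, 5).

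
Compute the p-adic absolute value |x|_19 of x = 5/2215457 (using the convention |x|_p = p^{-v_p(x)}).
|5/2215457|_19 = 130321

Step 1 — compute v_19(x) by factoring powers of 19 out of the numerator and denominator: v_19(5/2215457) = -4. Step 2 — apply |x|_p = p^{-v_p(x)} = 19^{4} = 130321.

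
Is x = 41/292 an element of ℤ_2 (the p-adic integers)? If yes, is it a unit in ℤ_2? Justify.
x ∉ ℤ_2 (v_2(x) = -2 < 0)

ℤ_2 = {x ∈ ℚ_2 : v_2(x) ≥ 0} and ℤ_2^× = {x ∈ ℤ_2 : v_2(x) = 0}. Here v_2(41/292) = v_2(num) − v_2(den) = -2; compare against these criteria.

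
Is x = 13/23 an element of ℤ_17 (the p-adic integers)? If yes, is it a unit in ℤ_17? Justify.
x ∈ ℤ_17^× (unit); v_17(x) = 0

ℤ_17 = {x ∈ ℚ_17 : v_17(x) ≥ 0} and ℤ_17^× = {x ∈ ℤ_17 : v_17(x) = 0}. Here v_17(13/23) = v_17(num) − v_17(den) = 0; compare against these criteria.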